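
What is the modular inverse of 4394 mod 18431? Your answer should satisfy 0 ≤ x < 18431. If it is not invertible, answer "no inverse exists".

4182

gcd(18431, 4394) by repeated division:
18431 = 4·4394 + 855
4394 = 5·855 + 119
855 = 7·119 + 22
119 = 5·22 + 9
22 = 2·9 + 4
9 = 2·4 + 1
4 = 4·1 + 0
gcd = 1, so the inverse exists. Back-substitute:
1 = 9 − 2·4
1 = −2·22 + 5·9
1 = 5·119 − 27·22
1 = −27·855 + 194·119
1 = 194·4394 − 997·855
1 = −997·18431 + 4182·4394
So 4394·4182 ≡ 1 (mod 18431).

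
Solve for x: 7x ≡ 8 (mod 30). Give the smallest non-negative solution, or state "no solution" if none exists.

First find gcd(7, 30):
30 = 4*7 + 2
7 = 3*2 + 1
2 = 2*1 + 0
gcd = 1, so a unique solution mod 30 exists.
Back-substitute for the Bézout coefficients:
1 = 7 − 3·2
1 = −3·30 + 13·7
So 7·(13) ≡ 1 (mod 30), giving 7⁻¹ ≡ 13.
x ≡ 7⁻¹·8 ≡ 13·8 ≡ 14 (mod 30).

14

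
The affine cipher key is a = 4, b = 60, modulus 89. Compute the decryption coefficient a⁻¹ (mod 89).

Run Euclid on (89, 4):
89 = 22·4 + 1
4 = 4·1 + 0
The gcd is 1. Working backward:
1 = 89 − 22·4
Thus 4·(-22) ≡ 1 (mod 89); reducing, -22 mod 89 = 67.

67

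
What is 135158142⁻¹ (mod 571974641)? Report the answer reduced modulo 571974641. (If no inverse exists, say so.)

Compute gcd(135158142, 571974641):
571974641 = 4×135158142 + 31342073
135158142 = 4×31342073 + 9789850
31342073 = 3×9789850 + 1972523
9789850 = 4×1972523 + 1899758
1972523 = 1×1899758 + 72765
1899758 = 26×72765 + 7868
72765 = 9×7868 + 1953
7868 = 4×1953 + 56
1953 = 34×56 + 49
56 = 1×49 + 7
49 = 7×7 + 0
gcd(135158142, 571974641) = 7 ≠ 1, so 135158142 has no multiplicative inverse modulo 571974641.

no inverse exists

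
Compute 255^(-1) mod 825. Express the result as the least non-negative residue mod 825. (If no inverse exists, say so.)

no inverse exists

Euclidean algorithm on 825, 255:
825 = 3×255 + 60
255 = 4×60 + 15
60 = 4×15 + 0
The gcd is 15, not 1, hence no inverse exists.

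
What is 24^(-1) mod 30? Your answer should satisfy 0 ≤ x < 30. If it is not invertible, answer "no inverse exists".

no inverse exists

Euclidean algorithm on 30, 24:
30 = 1·24 + 6
24 = 4·6 + 0
Since gcd = 6 > 1, 24 is not a unit mod 30.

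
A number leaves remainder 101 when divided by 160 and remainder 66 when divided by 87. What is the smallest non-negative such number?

7461

Write x = 101 + 160·k. Then 160·k ≡ 66 − 101 ≡ 52 (mod 87).
Need 160⁻¹ mod 87. Extended Euclid on (87, 73):
87 = 1*73 + 14
73 = 5*14 + 3
14 = 4*3 + 2
3 = 1*2 + 1
2 = 2*1 + 0
Back-substitute:
1 = 3 − 2
1 = −14 + 5·3
1 = 5·73 − 26·14
1 = −26·87 + 31·73
160⁻¹ ≡ 31 (mod 87), so k ≡ 31·52 ≡ 46 (mod 87).
x = 101 + 160·46 = 7461.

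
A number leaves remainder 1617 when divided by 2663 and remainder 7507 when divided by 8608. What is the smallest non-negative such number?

10776115

Write x = 1617 + 2663·k. Then 2663·k ≡ 7507 − 1617 ≡ 5890 (mod 8608).
Need 2663⁻¹ mod 8608. Extended Euclid on (8608, 2663):
8608 = 3·2663 + 619
2663 = 4·619 + 187
619 = 3·187 + 58
187 = 3·58 + 13
58 = 4·13 + 6
13 = 2·6 + 1
6 = 6·1 + 0
Back-substitute:
1 = 13 − 2·6
1 = −2·58 + 9·13
1 = 9·187 − 29·58
1 = −29·619 + 96·187
1 = 96·2663 − 413·619
1 = −413·8608 + 1335·2663
2663⁻¹ ≡ 1335 (mod 8608), so k ≡ 1335·5890 ≡ 4046 (mod 8608).
x = 1617 + 2663·4046 = 10776115.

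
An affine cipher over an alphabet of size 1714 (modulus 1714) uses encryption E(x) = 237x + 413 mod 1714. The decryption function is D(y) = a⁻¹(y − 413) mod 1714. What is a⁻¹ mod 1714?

405

Run Euclid on (1714, 237):
1714 = 7·237 + 55
237 = 4·55 + 17
55 = 3·17 + 4
17 = 4·4 + 1
4 = 4·1 + 0
Since gcd(237, 1714) = 1, back-substitute to write 1 as a combination:
1 = 17 − 4·4
1 = −4·55 + 13·17
1 = 13·237 − 56·55
1 = −56·1714 + 405·237
So 237·405 ≡ 1 (mod 1714).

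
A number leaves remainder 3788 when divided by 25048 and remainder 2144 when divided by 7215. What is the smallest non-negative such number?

91228604

Write x = 3788 + 25048·k. Then 25048·k ≡ 2144 − 3788 ≡ 5571 (mod 7215).
Need 25048⁻¹ mod 7215. Extended Euclid on (7215, 3403):
7215 = 2·3403 + 409
3403 = 8·409 + 131
409 = 3·131 + 16
131 = 8·16 + 3
16 = 5·3 + 1
3 = 3·1 + 0
Back-substitute:
1 = 16 − 5·3
1 = −5·131 + 41·16
1 = 41·409 − 128·131
1 = −128·3403 + 1065·409
1 = 1065·7215 − 2258·3403
25048⁻¹ ≡ 4957 (mod 7215), so k ≡ 4957·5571 ≡ 3642 (mod 7215).
x = 3788 + 25048·3642 = 91228604.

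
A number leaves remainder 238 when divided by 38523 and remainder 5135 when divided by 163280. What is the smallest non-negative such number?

Write x = 238 + 38523·k. Then 38523·k ≡ 5135 − 238 ≡ 4897 (mod 163280).
Need 38523⁻¹ mod 163280. Extended Euclid on (163280, 38523):
163280 = 4×38523 + 9188
38523 = 4×9188 + 1771
9188 = 5×1771 + 333
1771 = 5×333 + 106
333 = 3×106 + 15
106 = 7×15 + 1
15 = 15×1 + 0
Back-substitute:
1 = 106 − 7·15
1 = −7·333 + 22·106
1 = 22·1771 − 117·333
1 = −117·9188 + 607·1771
1 = 607·38523 − 2545·9188
1 = −2545·163280 + 10787·38523
38523⁻¹ ≡ 10787 (mod 163280), so k ≡ 10787·4897 ≡ 84499 (mod 163280).
x = 238 + 38523·84499 = 3255155215.

3255155215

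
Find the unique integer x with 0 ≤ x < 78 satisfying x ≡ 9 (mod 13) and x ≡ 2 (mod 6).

74

Write x = 9 + 13·k. Then 13·k ≡ 2 − 9 ≡ 5 (mod 6).
Need 13⁻¹ mod 6. Extended Euclid on (6, 1):
6 = 6×1 + 0
13⁻¹ ≡ 1 (mod 6), so k ≡ 1·5 ≡ 5 (mod 6).
x = 9 + 13·5 = 74.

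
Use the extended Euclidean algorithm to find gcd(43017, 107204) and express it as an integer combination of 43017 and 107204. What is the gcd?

1

Apply Euclid's algorithm to 107204 and 43017:
107204 = 2·43017 + 21170
43017 = 2·21170 + 677
21170 = 31·677 + 183
677 = 3·183 + 128
183 = 1·128 + 55
128 = 2·55 + 18
55 = 3·18 + 1
18 = 18·1 + 0
gcd(43017, 107204) = 1.
Express as a combination:
1 = 55 − 3·18
1 = −3·128 + 7·55
1 = 7·183 − 10·128
1 = −10·677 + 37·183
1 = 37·21170 − 1157·677
1 = −1157·43017 + 2351·21170
1 = 2351·107204 − 5859·43017
So 1 = (2351)·107204 + (-5859)·43017.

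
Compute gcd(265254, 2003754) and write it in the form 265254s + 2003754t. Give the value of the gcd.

Euclidean algorithm:
2003754 = 7×265254 + 146976
265254 = 1×146976 + 118278
146976 = 1×118278 + 28698
118278 = 4×28698 + 3486
28698 = 8×3486 + 810
3486 = 4×810 + 246
810 = 3×246 + 72
246 = 3×72 + 30
72 = 2×30 + 12
30 = 2×12 + 6
12 = 2×6 + 0
gcd(265254, 2003754) = 6.
Working backward:
6 = 30 − 2·12
6 = −2·72 + 5·30
6 = 5·246 − 17·72
6 = −17·810 + 56·246
6 = 56·3486 − 241·810
6 = −241·28698 + 1984·3486
6 = 1984·118278 − 8177·28698
6 = −8177·146976 + 10161·118278
6 = 10161·265254 − 18338·146976
6 = −18338·2003754 + 138527·265254
So 6 = (-18338)·2003754 + (138527)·265254.

6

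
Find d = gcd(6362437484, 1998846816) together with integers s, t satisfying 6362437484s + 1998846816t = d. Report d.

Euclidean algorithm:
6362437484 = 3×1998846816 + 365897036
1998846816 = 5×365897036 + 169361636
365897036 = 2×169361636 + 27173764
169361636 = 6×27173764 + 6319052
27173764 = 4×6319052 + 1897556
6319052 = 3×1897556 + 626384
1897556 = 3×626384 + 18404
626384 = 34×18404 + 648
18404 = 28×648 + 260
648 = 2×260 + 128
260 = 2×128 + 4
128 = 32×4 + 0
gcd(6362437484, 1998846816) = 4.
Express as a combination:
4 = 260 − 2·128
4 = −2·648 + 5·260
4 = 5·18404 − 142·648
4 = −142·626384 + 4833·18404
4 = 4833·1897556 − 14641·626384
4 = −14641·6319052 + 48756·1897556
4 = 48756·27173764 − 209665·6319052
4 = −209665·169361636 + 1306746·27173764
4 = 1306746·365897036 − 2823157·169361636
4 = −2823157·1998846816 + 15422531·365897036
4 = 15422531·6362437484 − 49090750·1998846816
So 4 = (15422531)·6362437484 + (-49090750)·1998846816.

4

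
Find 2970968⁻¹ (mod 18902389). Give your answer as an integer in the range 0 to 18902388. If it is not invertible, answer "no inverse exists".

Compute gcd(2970968, 18902389):
18902389 = 6*2970968 + 1076581
2970968 = 2*1076581 + 817806
1076581 = 1*817806 + 258775
817806 = 3*258775 + 41481
258775 = 6*41481 + 9889
41481 = 4*9889 + 1925
9889 = 5*1925 + 264
1925 = 7*264 + 77
264 = 3*77 + 33
77 = 2*33 + 11
33 = 3*11 + 0
gcd(2970968, 18902389) = 11 ≠ 1, so 2970968 has no multiplicative inverse modulo 18902389.

no inverse exists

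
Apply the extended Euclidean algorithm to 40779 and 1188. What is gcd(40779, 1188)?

Repeated division:
40779 = 34*1188 + 387
1188 = 3*387 + 27
387 = 14*27 + 9
27 = 3*9 + 0
gcd(40779, 1188) = 9.
Back-substituting:
9 = 387 − 14·27
9 = −14·1188 + 43·387
9 = 43·40779 − 1476·1188
So 9 = (43)·40779 + (-1476)·1188.

9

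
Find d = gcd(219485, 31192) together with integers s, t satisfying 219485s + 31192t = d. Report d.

7

Repeated division:
219485 = 7*31192 + 1141
31192 = 27*1141 + 385
1141 = 2*385 + 371
385 = 1*371 + 14
371 = 26*14 + 7
14 = 2*7 + 0
gcd(219485, 31192) = 7.
Working backward:
7 = 371 − 26·14
7 = −26·385 + 27·371
7 = 27·1141 − 80·385
7 = −80·31192 + 2187·1141
7 = 2187·219485 − 15389·31192
So 7 = (2187)·219485 + (-15389)·31192.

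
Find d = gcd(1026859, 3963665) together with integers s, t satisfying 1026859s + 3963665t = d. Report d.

Apply Euclid's algorithm to 3963665 and 1026859:
3963665 = 3×1026859 + 883088
1026859 = 1×883088 + 143771
883088 = 6×143771 + 20462
143771 = 7×20462 + 537
20462 = 38×537 + 56
537 = 9×56 + 33
56 = 1×33 + 23
33 = 1×23 + 10
23 = 2×10 + 3
10 = 3×3 + 1
3 = 3×1 + 0
gcd(1026859, 3963665) = 1.
Back-substituting:
1 = 10 − 3·3
1 = −3·23 + 7·10
1 = 7·33 − 10·23
1 = −10·56 + 17·33
1 = 17·537 − 163·56
1 = −163·20462 + 6211·537
1 = 6211·143771 − 43640·20462
1 = −43640·883088 + 268051·143771
1 = 268051·1026859 − 311691·883088
1 = −311691·3963665 + 1203124·1026859
So 1 = (-311691)·3963665 + (1203124)·1026859.

1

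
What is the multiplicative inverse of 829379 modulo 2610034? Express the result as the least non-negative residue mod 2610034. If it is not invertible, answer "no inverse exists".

1379605

Extended Euclidean algorithm:
2610034 = 3*829379 + 121897
829379 = 6*121897 + 97997
121897 = 1*97997 + 23900
97997 = 4*23900 + 2397
23900 = 9*2397 + 2327
2397 = 1*2327 + 70
2327 = 33*70 + 17
70 = 4*17 + 2
17 = 8*2 + 1
2 = 2*1 + 0
gcd = 1, so the inverse exists. Back-substitute:
1 = 17 − 8·2
1 = −8·70 + 33·17
1 = 33·2327 − 1097·70
1 = −1097·2397 + 1130·2327
1 = 1130·23900 − 11267·2397
1 = −11267·97997 + 46198·23900
1 = 46198·121897 − 57465·97997
1 = −57465·829379 + 390988·121897
1 = 390988·2610034 − 1230429·829379
Hence 829379⁻¹ ≡ -1230429 ≡ 1379605 (mod 2610034).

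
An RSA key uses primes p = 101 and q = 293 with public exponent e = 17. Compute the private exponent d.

5153

φ(n) = (p−1)(q−1) = 100·292 = 29200.
Need d with 17·d ≡ 1 (mod 29200). Apply the extended Euclidean algorithm:
29200 = 1717×17 + 11
17 = 1×11 + 6
11 = 1×6 + 5
6 = 1×5 + 1
5 = 5×1 + 0
Back-substitute:
1 = 6 − 5
1 = −11 + 2·6
1 = 2·17 − 3·11
1 = −3·29200 + 5153·17
So 17·5153 ≡ 1 (mod 29200), hence d = 5153.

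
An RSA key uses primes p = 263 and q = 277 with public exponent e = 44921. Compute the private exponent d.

φ(n) = (p−1)(q−1) = 262·276 = 72312.
Need d with 44921·d ≡ 1 (mod 72312). Apply the extended Euclidean algorithm:
72312 = 1·44921 + 27391
44921 = 1·27391 + 17530
27391 = 1·17530 + 9861
17530 = 1·9861 + 7669
9861 = 1·7669 + 2192
7669 = 3·2192 + 1093
2192 = 2·1093 + 6
1093 = 182·6 + 1
6 = 6·1 + 0
Back-substitute:
1 = 1093 − 182·6
1 = −182·2192 + 365·1093
1 = 365·7669 − 1277·2192
1 = −1277·9861 + 1642·7669
1 = 1642·17530 − 2919·9861
1 = −2919·27391 + 4561·17530
1 = 4561·44921 − 7480·27391
1 = −7480·72312 + 12041·44921
So 44921·12041 ≡ 1 (mod 72312), hence d = 12041.

12041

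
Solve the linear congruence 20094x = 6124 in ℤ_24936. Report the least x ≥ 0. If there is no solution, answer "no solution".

gcd(20094, 24936):
24936 = 1·20094 + 4842
20094 = 4·4842 + 726
4842 = 6·726 + 486
726 = 1·486 + 240
486 = 2·240 + 6
240 = 40·6 + 0
gcd = 6, but 6 ∤ 6124, so the congruence has no solution.

no solution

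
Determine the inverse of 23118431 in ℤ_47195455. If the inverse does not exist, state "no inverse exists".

gcd(47195455, 23118431) by repeated division:
47195455 = 2×23118431 + 958593
23118431 = 24×958593 + 112199
958593 = 8×112199 + 61001
112199 = 1×61001 + 51198
61001 = 1×51198 + 9803
51198 = 5×9803 + 2183
9803 = 4×2183 + 1071
2183 = 2×1071 + 41
1071 = 26×41 + 5
41 = 8×5 + 1
5 = 5×1 + 0
Since gcd(23118431, 47195455) = 1, back-substitute to write 1 as a combination:
1 = 41 − 8·5
1 = −8·1071 + 209·41
1 = 209·2183 − 426·1071
1 = −426·9803 + 1913·2183
1 = 1913·51198 − 9991·9803
1 = −9991·61001 + 11904·51198
1 = 11904·112199 − 21895·61001
1 = −21895·958593 + 187064·112199
1 = 187064·23118431 − 4511431·958593
1 = −4511431·47195455 + 9209926·23118431
So 23118431·9209926 ≡ 1 (mod 47195455).

9209926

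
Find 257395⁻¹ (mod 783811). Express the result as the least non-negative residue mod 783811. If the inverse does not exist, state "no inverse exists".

Run Euclid on (783811, 257395):
783811 = 3·257395 + 11626
257395 = 22·11626 + 1623
11626 = 7·1623 + 265
1623 = 6·265 + 33
265 = 8·33 + 1
33 = 33·1 + 0
The gcd is 1. Working backward:
1 = 265 − 8·33
1 = −8·1623 + 49·265
1 = 49·11626 − 351·1623
1 = −351·257395 + 7771·11626
1 = 7771·783811 − 23664·257395
Thus 257395·(-23664) ≡ 1 (mod 783811); reducing, -23664 mod 783811 = 760147.

760147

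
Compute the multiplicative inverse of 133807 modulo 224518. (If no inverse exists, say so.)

Apply the Euclidean algorithm to 224518 and 133807:
224518 = 1·133807 + 90711
133807 = 1·90711 + 43096
90711 = 2·43096 + 4519
43096 = 9·4519 + 2425
4519 = 1·2425 + 2094
2425 = 1·2094 + 331
2094 = 6·331 + 108
331 = 3·108 + 7
108 = 15·7 + 3
7 = 2·3 + 1
3 = 3·1 + 0
gcd = 1, so the inverse exists. Back-substitute:
1 = 7 − 2·3
1 = −2·108 + 31·7
1 = 31·331 − 95·108
1 = −95·2094 + 601·331
1 = 601·2425 − 696·2094
1 = −696·4519 + 1297·2425
1 = 1297·43096 − 12369·4519
1 = −12369·90711 + 26035·43096
1 = 26035·133807 − 38404·90711
1 = −38404·224518 + 64439·133807
So 133807·64439 ≡ 1 (mod 224518).

64439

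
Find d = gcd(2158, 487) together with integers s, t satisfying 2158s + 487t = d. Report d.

1

Repeated division:
2158 = 4×487 + 210
487 = 2×210 + 67
210 = 3×67 + 9
67 = 7×9 + 4
9 = 2×4 + 1
4 = 4×1 + 0
gcd(2158, 487) = 1.
Express as a combination:
1 = 9 − 2·4
1 = −2·67 + 15·9
1 = 15·210 − 47·67
1 = −47·487 + 109·210
1 = 109·2158 − 483·487
So 1 = (109)·2158 + (-483)·487.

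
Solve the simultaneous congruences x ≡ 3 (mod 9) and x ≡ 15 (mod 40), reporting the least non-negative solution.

255

Write x = 3 + 9·k. Then 9·k ≡ 15 − 3 ≡ 12 (mod 40).
Need 9⁻¹ mod 40. Extended Euclid on (40, 9):
40 = 4×9 + 4
9 = 2×4 + 1
4 = 4×1 + 0
Back-substitute:
1 = 9 − 2·4
1 = −2·40 + 9·9
9⁻¹ ≡ 9 (mod 40), so k ≡ 9·12 ≡ 28 (mod 40).
x = 3 + 9·28 = 255.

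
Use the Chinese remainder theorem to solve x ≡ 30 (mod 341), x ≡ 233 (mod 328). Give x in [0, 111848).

56977

Write x = 30 + 341·k. Then 341·k ≡ 233 − 30 ≡ 203 (mod 328).
Need 341⁻¹ mod 328. Extended Euclid on (328, 13):
328 = 25*13 + 3
13 = 4*3 + 1
3 = 3*1 + 0
Back-substitute:
1 = 13 − 4·3
1 = −4·328 + 101·13
341⁻¹ ≡ 101 (mod 328), so k ≡ 101·203 ≡ 167 (mod 328).
x = 30 + 341·167 = 56977.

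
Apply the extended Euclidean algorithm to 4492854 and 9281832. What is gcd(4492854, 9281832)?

6

Repeated division:
9281832 = 2*4492854 + 296124
4492854 = 15*296124 + 50994
296124 = 5*50994 + 41154
50994 = 1*41154 + 9840
41154 = 4*9840 + 1794
9840 = 5*1794 + 870
1794 = 2*870 + 54
870 = 16*54 + 6
54 = 9*6 + 0
gcd(4492854, 9281832) = 6.
Express as a combination:
6 = 870 − 16·54
6 = −16·1794 + 33·870
6 = 33·9840 − 181·1794
6 = −181·41154 + 757·9840
6 = 757·50994 − 938·41154
6 = −938·296124 + 5447·50994
6 = 5447·4492854 − 82643·296124
6 = −82643·9281832 + 170733·4492854
So 6 = (-82643)·9281832 + (170733)·4492854.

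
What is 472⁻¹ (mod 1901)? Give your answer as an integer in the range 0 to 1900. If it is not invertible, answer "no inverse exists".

gcd(1901, 472) by repeated division:
1901 = 4·472 + 13
472 = 36·13 + 4
13 = 3·4 + 1
4 = 4·1 + 0
gcd = 1, so the inverse exists. Back-substitute:
1 = 13 − 3·4
1 = −3·472 + 109·13
1 = 109·1901 − 439·472
Hence 472⁻¹ ≡ -439 ≡ 1462 (mod 1901).

1462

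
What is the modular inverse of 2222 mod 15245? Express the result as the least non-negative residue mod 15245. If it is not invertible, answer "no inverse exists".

9818

Run Euclid on (15245, 2222):
15245 = 6×2222 + 1913
2222 = 1×1913 + 309
1913 = 6×309 + 59
309 = 5×59 + 14
59 = 4×14 + 3
14 = 4×3 + 2
3 = 1×2 + 1
2 = 2×1 + 0
The gcd is 1. Working backward:
1 = 3 − 2
1 = −14 + 5·3
1 = 5·59 − 21·14
1 = −21·309 + 110·59
1 = 110·1913 − 681·309
1 = −681·2222 + 791·1913
1 = 791·15245 − 5427·2222
Hence 2222⁻¹ ≡ -5427 ≡ 9818 (mod 15245).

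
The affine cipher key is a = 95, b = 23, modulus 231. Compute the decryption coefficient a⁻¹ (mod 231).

107

Run Euclid on (231, 95):
231 = 2*95 + 41
95 = 2*41 + 13
41 = 3*13 + 2
13 = 6*2 + 1
2 = 2*1 + 0
gcd = 1, so the inverse exists. Back-substitute:
1 = 13 − 6·2
1 = −6·41 + 19·13
1 = 19·95 − 44·41
1 = −44·231 + 107·95
So 95·107 ≡ 1 (mod 231).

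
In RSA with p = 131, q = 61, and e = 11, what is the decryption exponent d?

φ(n) = (p−1)(q−1) = 130·60 = 7800.
Need d with 11·d ≡ 1 (mod 7800). Apply the extended Euclidean algorithm:
7800 = 709*11 + 1
11 = 11*1 + 0
Back-substitute:
1 = 7800 − 709·11
So 11·(-709) ≡ 1 (mod 7800), hence d ≡ -709 ≡ 7091 (mod 7800).

7091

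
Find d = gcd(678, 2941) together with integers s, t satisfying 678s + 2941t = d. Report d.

1

Repeated division:
2941 = 4×678 + 229
678 = 2×229 + 220
229 = 1×220 + 9
220 = 24×9 + 4
9 = 2×4 + 1
4 = 4×1 + 0
gcd(678, 2941) = 1.
Express as a combination:
1 = 9 − 2·4
1 = −2·220 + 49·9
1 = 49·229 − 51·220
1 = −51·678 + 151·229
1 = 151·2941 − 655·678
So 1 = (151)·2941 + (-655)·678.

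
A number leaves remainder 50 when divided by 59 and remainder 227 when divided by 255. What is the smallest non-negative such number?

Write x = 50 + 59·k. Then 59·k ≡ 227 − 50 ≡ 177 (mod 255).
Need 59⁻¹ mod 255. Extended Euclid on (255, 59):
255 = 4*59 + 19
59 = 3*19 + 2
19 = 9*2 + 1
2 = 2*1 + 0
Back-substitute:
1 = 19 − 9·2
1 = −9·59 + 28·19
1 = 28·255 − 121·59
59⁻¹ ≡ 134 (mod 255), so k ≡ 134·177 ≡ 3 (mod 255).
x = 50 + 59·3 = 227.

227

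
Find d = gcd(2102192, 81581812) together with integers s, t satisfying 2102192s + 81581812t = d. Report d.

4

Repeated division:
81581812 = 38*2102192 + 1698516
2102192 = 1*1698516 + 403676
1698516 = 4*403676 + 83812
403676 = 4*83812 + 68428
83812 = 1*68428 + 15384
68428 = 4*15384 + 6892
15384 = 2*6892 + 1600
6892 = 4*1600 + 492
1600 = 3*492 + 124
492 = 3*124 + 120
124 = 1*120 + 4
120 = 30*4 + 0
gcd(2102192, 81581812) = 4.
Back-substituting:
4 = 124 − 120
4 = −492 + 4·124
4 = 4·1600 − 13·492
4 = −13·6892 + 56·1600
4 = 56·15384 − 125·6892
4 = −125·68428 + 556·15384
4 = 556·83812 − 681·68428
4 = −681·403676 + 3280·83812
4 = 3280·1698516 − 13801·403676
4 = −13801·2102192 + 17081·1698516
4 = 17081·81581812 − 662879·2102192
So 4 = (17081)·81581812 + (-662879)·2102192.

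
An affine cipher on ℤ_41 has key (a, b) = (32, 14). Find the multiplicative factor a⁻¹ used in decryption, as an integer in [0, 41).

9

gcd(41, 32) by repeated division:
41 = 1*32 + 9
32 = 3*9 + 5
9 = 1*5 + 4
5 = 1*4 + 1
4 = 4*1 + 0
Since gcd(32, 41) = 1, back-substitute to write 1 as a combination:
1 = 5 − 4
1 = −9 + 2·5
1 = 2·32 − 7·9
1 = −7·41 + 9·32
So 32·9 ≡ 1 (mod 41).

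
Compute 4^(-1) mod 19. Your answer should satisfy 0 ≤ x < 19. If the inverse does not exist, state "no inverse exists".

5

gcd(19, 4) by repeated division:
19 = 4*4 + 3
4 = 1*3 + 1
3 = 3*1 + 0
gcd = 1, so the inverse exists. Back-substitute:
1 = 4 − 3
1 = −19 + 5·4
So 4·5 ≡ 1 (mod 19).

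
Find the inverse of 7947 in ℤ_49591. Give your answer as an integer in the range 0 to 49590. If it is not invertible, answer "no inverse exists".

14989

Run Euclid on (49591, 7947):
49591 = 6×7947 + 1909
7947 = 4×1909 + 311
1909 = 6×311 + 43
311 = 7×43 + 10
43 = 4×10 + 3
10 = 3×3 + 1
3 = 3×1 + 0
Since gcd(7947, 49591) = 1, back-substitute to write 1 as a combination:
1 = 10 − 3·3
1 = −3·43 + 13·10
1 = 13·311 − 94·43
1 = −94·1909 + 577·311
1 = 577·7947 − 2402·1909
1 = −2402·49591 + 14989·7947
So 7947·14989 ≡ 1 (mod 49591).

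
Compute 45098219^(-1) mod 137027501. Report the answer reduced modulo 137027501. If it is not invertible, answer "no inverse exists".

Apply the Euclidean algorithm to 137027501 and 45098219:
137027501 = 3·45098219 + 1732844
45098219 = 26·1732844 + 44275
1732844 = 39·44275 + 6119
44275 = 7·6119 + 1442
6119 = 4·1442 + 351
1442 = 4·351 + 38
351 = 9·38 + 9
38 = 4·9 + 2
9 = 4·2 + 1
2 = 2·1 + 0
The gcd is 1. Working backward:
1 = 9 − 4·2
1 = −4·38 + 17·9
1 = 17·351 − 157·38
1 = −157·1442 + 645·351
1 = 645·6119 − 2737·1442
1 = −2737·44275 + 19804·6119
1 = 19804·1732844 − 775093·44275
1 = −775093·45098219 + 20172222·1732844
1 = 20172222·137027501 − 61291759·45098219
Thus 45098219·(-61291759) ≡ 1 (mod 137027501); reducing, -61291759 mod 137027501 = 75735742.

75735742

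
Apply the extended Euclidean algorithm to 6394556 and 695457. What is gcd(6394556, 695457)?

Repeated division:
6394556 = 9·695457 + 135443
695457 = 5·135443 + 18242
135443 = 7·18242 + 7749
18242 = 2·7749 + 2744
7749 = 2·2744 + 2261
2744 = 1·2261 + 483
2261 = 4·483 + 329
483 = 1·329 + 154
329 = 2·154 + 21
154 = 7·21 + 7
21 = 3·7 + 0
gcd(6394556, 695457) = 7.
Back-substituting:
7 = 154 − 7·21
7 = −7·329 + 15·154
7 = 15·483 − 22·329
7 = −22·2261 + 103·483
7 = 103·2744 − 125·2261
7 = −125·7749 + 353·2744
7 = 353·18242 − 831·7749
7 = −831·135443 + 6170·18242
7 = 6170·695457 − 31681·135443
7 = −31681·6394556 + 291299·695457
So 7 = (-31681)·6394556 + (291299)·695457.

7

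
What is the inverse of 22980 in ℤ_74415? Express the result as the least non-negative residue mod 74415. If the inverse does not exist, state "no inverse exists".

no inverse exists

Compute gcd(22980, 74415):
74415 = 3*22980 + 5475
22980 = 4*5475 + 1080
5475 = 5*1080 + 75
1080 = 14*75 + 30
75 = 2*30 + 15
30 = 2*15 + 0
The gcd is 15, not 1, hence no inverse exists.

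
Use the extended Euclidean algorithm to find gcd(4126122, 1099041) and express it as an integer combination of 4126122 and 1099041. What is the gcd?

3

Euclidean algorithm:
4126122 = 3×1099041 + 828999
1099041 = 1×828999 + 270042
828999 = 3×270042 + 18873
270042 = 14×18873 + 5820
18873 = 3×5820 + 1413
5820 = 4×1413 + 168
1413 = 8×168 + 69
168 = 2×69 + 30
69 = 2×30 + 9
30 = 3×9 + 3
9 = 3×3 + 0
gcd(4126122, 1099041) = 3.
Express as a combination:
3 = 30 − 3·9
3 = −3·69 + 7·30
3 = 7·168 − 17·69
3 = −17·1413 + 143·168
3 = 143·5820 − 589·1413
3 = −589·18873 + 1910·5820
3 = 1910·270042 − 27329·18873
3 = −27329·828999 + 83897·270042
3 = 83897·1099041 − 111226·828999
3 = −111226·4126122 + 417575·1099041
So 3 = (-111226)·4126122 + (417575)·1099041.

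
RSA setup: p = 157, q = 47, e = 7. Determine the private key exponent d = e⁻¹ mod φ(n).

6151

φ(n) = (p−1)(q−1) = 156·46 = 7176.
Need d with 7·d ≡ 1 (mod 7176). Apply the extended Euclidean algorithm:
7176 = 1025·7 + 1
7 = 7·1 + 0
Back-substitute:
1 = 7176 − 1025·7
So 7·(-1025) ≡ 1 (mod 7176), hence d ≡ -1025 ≡ 6151 (mod 7176).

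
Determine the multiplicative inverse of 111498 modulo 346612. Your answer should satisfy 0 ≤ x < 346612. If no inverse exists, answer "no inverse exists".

no inverse exists

Compute gcd(111498, 346612):
346612 = 3×111498 + 12118
111498 = 9×12118 + 2436
12118 = 4×2436 + 2374
2436 = 1×2374 + 62
2374 = 38×62 + 18
62 = 3×18 + 8
18 = 2×8 + 2
8 = 4×2 + 0
gcd(111498, 346612) = 2 ≠ 1, so 111498 has no multiplicative inverse modulo 346612.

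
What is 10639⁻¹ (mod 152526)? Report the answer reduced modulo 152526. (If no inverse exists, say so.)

Apply the Euclidean algorithm to 152526 and 10639:
152526 = 14·10639 + 3580
10639 = 2·3580 + 3479
3580 = 1·3479 + 101
3479 = 34·101 + 45
101 = 2·45 + 11
45 = 4·11 + 1
11 = 11·1 + 0
The gcd is 1. Working backward:
1 = 45 − 4·11
1 = −4·101 + 9·45
1 = 9·3479 − 310·101
1 = −310·3580 + 319·3479
1 = 319·10639 − 948·3580
1 = −948·152526 + 13591·10639
So 10639·13591 ≡ 1 (mod 152526).

13591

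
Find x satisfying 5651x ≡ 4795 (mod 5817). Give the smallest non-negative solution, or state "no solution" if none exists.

707

First find gcd(5651, 5817):
5817 = 1·5651 + 166
5651 = 34·166 + 7
166 = 23·7 + 5
7 = 1·5 + 2
5 = 2·2 + 1
2 = 2·1 + 0
gcd = 1, so a unique solution mod 5817 exists.
Back-substitute for the Bézout coefficients:
1 = 5 − 2·2
1 = −2·7 + 3·5
1 = 3·166 − 71·7
1 = −71·5651 + 2417·166
1 = 2417·5817 − 2488·5651
So 5651·(-2488) ≡ 1 (mod 5817), giving 5651⁻¹ ≡ 3329.
x ≡ 5651⁻¹·4795 ≡ 3329·4795 ≡ 707 (mod 5817).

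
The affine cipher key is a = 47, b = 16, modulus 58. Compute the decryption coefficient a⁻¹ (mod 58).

Run Euclid on (58, 47):
58 = 1·47 + 11
47 = 4·11 + 3
11 = 3·3 + 2
3 = 1·2 + 1
2 = 2·1 + 0
Since gcd(47, 58) = 1, back-substitute to write 1 as a combination:
1 = 3 − 2
1 = −11 + 4·3
1 = 4·47 − 17·11
1 = −17·58 + 21·47
So 47·21 ≡ 1 (mod 58).

21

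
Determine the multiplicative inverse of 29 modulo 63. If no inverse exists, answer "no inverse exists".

50

Run Euclid on (63, 29):
63 = 2*29 + 5
29 = 5*5 + 4
5 = 1*4 + 1
4 = 4*1 + 0
Since gcd(29, 63) = 1, back-substitute to write 1 as a combination:
1 = 5 − 4
1 = −29 + 6·5
1 = 6·63 − 13·29
Thus 29·(-13) ≡ 1 (mod 63); reducing, -13 mod 63 = 50.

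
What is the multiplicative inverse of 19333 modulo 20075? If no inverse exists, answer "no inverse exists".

4897

gcd(20075, 19333) by repeated division:
20075 = 1·19333 + 742
19333 = 26·742 + 41
742 = 18·41 + 4
41 = 10·4 + 1
4 = 4·1 + 0
The gcd is 1. Working backward:
1 = 41 − 10·4
1 = −10·742 + 181·41
1 = 181·19333 − 4716·742
1 = −4716·20075 + 4897·19333
So 19333·4897 ≡ 1 (mod 20075).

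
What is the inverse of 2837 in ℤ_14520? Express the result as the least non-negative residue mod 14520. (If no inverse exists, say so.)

13133

Apply the Euclidean algorithm to 14520 and 2837:
14520 = 5×2837 + 335
2837 = 8×335 + 157
335 = 2×157 + 21
157 = 7×21 + 10
21 = 2×10 + 1
10 = 10×1 + 0
Since gcd(2837, 14520) = 1, back-substitute to write 1 as a combination:
1 = 21 − 2·10
1 = −2·157 + 15·21
1 = 15·335 − 32·157
1 = −32·2837 + 271·335
1 = 271·14520 − 1387·2837
So 2837·(-1387) ≡ 1 (mod 14520), and -1387 ≡ 13133 (mod 14520).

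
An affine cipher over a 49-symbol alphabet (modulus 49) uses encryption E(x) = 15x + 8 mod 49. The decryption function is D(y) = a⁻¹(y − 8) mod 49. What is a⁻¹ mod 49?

Run Euclid on (49, 15):
49 = 3·15 + 4
15 = 3·4 + 3
4 = 1·3 + 1
3 = 3·1 + 0
gcd = 1, so the inverse exists. Back-substitute:
1 = 4 − 3
1 = −15 + 4·4
1 = 4·49 − 13·15
Thus 15·(-13) ≡ 1 (mod 49); reducing, -13 mod 49 = 36.

36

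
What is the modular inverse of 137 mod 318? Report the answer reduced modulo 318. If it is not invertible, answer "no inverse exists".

65

gcd(318, 137) by repeated division:
318 = 2*137 + 44
137 = 3*44 + 5
44 = 8*5 + 4
5 = 1*4 + 1
4 = 4*1 + 0
Since gcd(137, 318) = 1, back-substitute to write 1 as a combination:
1 = 5 − 4
1 = −44 + 9·5
1 = 9·137 − 28·44
1 = −28·318 + 65·137
So 137·65 ≡ 1 (mod 318).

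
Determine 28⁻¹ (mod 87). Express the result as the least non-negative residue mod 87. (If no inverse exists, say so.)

28

gcd(87, 28) by repeated division:
87 = 3·28 + 3
28 = 9·3 + 1
3 = 3·1 + 0
Since gcd(28, 87) = 1, back-substitute to write 1 as a combination:
1 = 28 − 9·3
1 = −9·87 + 28·28
So 28·28 ≡ 1 (mod 87).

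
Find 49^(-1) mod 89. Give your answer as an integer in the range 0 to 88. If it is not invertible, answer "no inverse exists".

gcd(89, 49) by repeated division:
89 = 1·49 + 40
49 = 1·40 + 9
40 = 4·9 + 4
9 = 2·4 + 1
4 = 4·1 + 0
gcd = 1, so the inverse exists. Back-substitute:
1 = 9 − 2·4
1 = −2·40 + 9·9
1 = 9·49 − 11·40
1 = −11·89 + 20·49
So 49·20 ≡ 1 (mod 89).

20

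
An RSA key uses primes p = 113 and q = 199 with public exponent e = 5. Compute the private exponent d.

17741

φ(n) = (p−1)(q−1) = 112·198 = 22176.
Need d with 5·d ≡ 1 (mod 22176). Apply the extended Euclidean algorithm:
22176 = 4435·5 + 1
5 = 5·1 + 0
Back-substitute:
1 = 22176 − 4435·5
So 5·(-4435) ≡ 1 (mod 22176), hence d ≡ -4435 ≡ 17741 (mod 22176).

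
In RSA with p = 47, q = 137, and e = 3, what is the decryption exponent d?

4171

φ(n) = (p−1)(q−1) = 46·136 = 6256.
Need d with 3·d ≡ 1 (mod 6256). Apply the extended Euclidean algorithm:
6256 = 2085·3 + 1
3 = 3·1 + 0
Back-substitute:
1 = 6256 − 2085·3
So 3·(-2085) ≡ 1 (mod 6256), hence d ≡ -2085 ≡ 4171 (mod 6256).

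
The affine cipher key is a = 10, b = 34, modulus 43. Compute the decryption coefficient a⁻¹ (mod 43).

13

Run Euclid on (43, 10):
43 = 4·10 + 3
10 = 3·3 + 1
3 = 3·1 + 0
The gcd is 1. Working backward:
1 = 10 − 3·3
1 = −3·43 + 13·10
So 10·13 ≡ 1 (mod 43).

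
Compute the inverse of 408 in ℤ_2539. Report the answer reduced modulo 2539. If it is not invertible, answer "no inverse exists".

Run Euclid on (2539, 408):
2539 = 6·408 + 91
408 = 4·91 + 44
91 = 2·44 + 3
44 = 14·3 + 2
3 = 1·2 + 1
2 = 2·1 + 0
gcd = 1, so the inverse exists. Back-substitute:
1 = 3 − 2
1 = −44 + 15·3
1 = 15·91 − 31·44
1 = −31·408 + 139·91
1 = 139·2539 − 865·408
Hence 408⁻¹ ≡ -865 ≡ 1674 (mod 2539).

1674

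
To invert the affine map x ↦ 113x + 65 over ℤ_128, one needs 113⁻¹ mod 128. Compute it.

17

Apply the Euclidean algorithm to 128 and 113:
128 = 1·113 + 15
113 = 7·15 + 8
15 = 1·8 + 7
8 = 1·7 + 1
7 = 7·1 + 0
The gcd is 1. Working backward:
1 = 8 − 7
1 = −15 + 2·8
1 = 2·113 − 15·15
1 = −15·128 + 17·113
So 113·17 ≡ 1 (mod 128).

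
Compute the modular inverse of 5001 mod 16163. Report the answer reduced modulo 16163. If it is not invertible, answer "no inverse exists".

Extended Euclidean algorithm:
16163 = 3·5001 + 1160
5001 = 4·1160 + 361
1160 = 3·361 + 77
361 = 4·77 + 53
77 = 1·53 + 24
53 = 2·24 + 5
24 = 4·5 + 4
5 = 1·4 + 1
4 = 4·1 + 0
Since gcd(5001, 16163) = 1, back-substitute to write 1 as a combination:
1 = 5 − 4
1 = −24 + 5·5
1 = 5·53 − 11·24
1 = −11·77 + 16·53
1 = 16·361 − 75·77
1 = −75·1160 + 241·361
1 = 241·5001 − 1039·1160
1 = −1039·16163 + 3358·5001
So 5001·3358 ≡ 1 (mod 16163).

3358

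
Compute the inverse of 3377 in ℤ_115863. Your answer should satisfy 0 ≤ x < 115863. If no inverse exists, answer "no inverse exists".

Euclidean algorithm on 115863, 3377:
115863 = 34*3377 + 1045
3377 = 3*1045 + 242
1045 = 4*242 + 77
242 = 3*77 + 11
77 = 7*11 + 0
The gcd is 11, not 1, hence no inverse exists.

no inverse exists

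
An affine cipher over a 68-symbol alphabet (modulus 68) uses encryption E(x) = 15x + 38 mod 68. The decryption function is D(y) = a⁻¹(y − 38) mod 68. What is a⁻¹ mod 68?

gcd(68, 15) by repeated division:
68 = 4*15 + 8
15 = 1*8 + 7
8 = 1*7 + 1
7 = 7*1 + 0
The gcd is 1. Working backward:
1 = 8 − 7
1 = −15 + 2·8
1 = 2·68 − 9·15
Hence 15⁻¹ ≡ -9 ≡ 59 (mod 68).

59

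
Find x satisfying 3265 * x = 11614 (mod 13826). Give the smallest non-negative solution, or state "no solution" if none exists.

2358

First find gcd(3265, 13826):
13826 = 4*3265 + 766
3265 = 4*766 + 201
766 = 3*201 + 163
201 = 1*163 + 38
163 = 4*38 + 11
38 = 3*11 + 5
11 = 2*5 + 1
5 = 5*1 + 0
gcd = 1, so a unique solution mod 13826 exists.
Back-substitute for the Bézout coefficients:
1 = 11 − 2·5
1 = −2·38 + 7·11
1 = 7·163 − 30·38
1 = −30·201 + 37·163
1 = 37·766 − 141·201
1 = −141·3265 + 601·766
1 = 601·13826 − 2545·3265
So 3265·(-2545) ≡ 1 (mod 13826), giving 3265⁻¹ ≡ 11281.
x ≡ 3265⁻¹·11614 ≡ 11281·11614 ≡ 2358 (mod 13826).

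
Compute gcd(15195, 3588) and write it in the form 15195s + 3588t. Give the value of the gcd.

3

Repeated division:
15195 = 4·3588 + 843
3588 = 4·843 + 216
843 = 3·216 + 195
216 = 1·195 + 21
195 = 9·21 + 6
21 = 3·6 + 3
6 = 2·3 + 0
gcd(15195, 3588) = 3.
Express as a combination:
3 = 21 − 3·6
3 = −3·195 + 28·21
3 = 28·216 − 31·195
3 = −31·843 + 121·216
3 = 121·3588 − 515·843
3 = −515·15195 + 2181·3588
So 3 = (-515)·15195 + (2181)·3588.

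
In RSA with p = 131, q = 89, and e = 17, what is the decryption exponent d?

673

φ(n) = (p−1)(q−1) = 130·88 = 11440.
Need d with 17·d ≡ 1 (mod 11440). Apply the extended Euclidean algorithm:
11440 = 672*17 + 16
17 = 1*16 + 1
16 = 16*1 + 0
Back-substitute:
1 = 17 − 16
1 = −11440 + 673·17
So 17·673 ≡ 1 (mod 11440), hence d = 673.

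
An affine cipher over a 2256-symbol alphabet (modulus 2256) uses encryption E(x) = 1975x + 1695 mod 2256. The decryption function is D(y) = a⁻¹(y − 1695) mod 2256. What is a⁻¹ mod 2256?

1975

gcd(2256, 1975) by repeated division:
2256 = 1×1975 + 281
1975 = 7×281 + 8
281 = 35×8 + 1
8 = 8×1 + 0
gcd = 1, so the inverse exists. Back-substitute:
1 = 281 − 35·8
1 = −35·1975 + 246·281
1 = 246·2256 − 281·1975
Hence 1975⁻¹ ≡ -281 ≡ 1975 (mod 2256).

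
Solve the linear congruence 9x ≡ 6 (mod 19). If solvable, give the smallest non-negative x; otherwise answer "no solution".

First find gcd(9, 19):
19 = 2·9 + 1
9 = 9·1 + 0
gcd = 1, so a unique solution mod 19 exists.
Back-substitute for the Bézout coefficients:
1 = 19 − 2·9
So 9·(-2) ≡ 1 (mod 19), giving 9⁻¹ ≡ 17.
x ≡ 9⁻¹·6 ≡ 17·6 ≡ 7 (mod 19).

7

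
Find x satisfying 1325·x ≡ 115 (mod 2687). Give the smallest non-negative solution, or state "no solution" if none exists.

720

First find gcd(1325, 2687):
2687 = 2×1325 + 37
1325 = 35×37 + 30
37 = 1×30 + 7
30 = 4×7 + 2
7 = 3×2 + 1
2 = 2×1 + 0
gcd = 1, so a unique solution mod 2687 exists.
Back-substitute for the Bézout coefficients:
1 = 7 − 3·2
1 = −3·30 + 13·7
1 = 13·37 − 16·30
1 = −16·1325 + 573·37
1 = 573·2687 − 1162·1325
So 1325·(-1162) ≡ 1 (mod 2687), giving 1325⁻¹ ≡ 1525.
x ≡ 1325⁻¹·115 ≡ 1525·115 ≡ 720 (mod 2687).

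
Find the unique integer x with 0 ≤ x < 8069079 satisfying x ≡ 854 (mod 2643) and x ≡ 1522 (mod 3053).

3066734

Write x = 854 + 2643·k. Then 2643·k ≡ 1522 − 854 ≡ 668 (mod 3053).
Need 2643⁻¹ mod 3053. Extended Euclid on (3053, 2643):
3053 = 1×2643 + 410
2643 = 6×410 + 183
410 = 2×183 + 44
183 = 4×44 + 7
44 = 6×7 + 2
7 = 3×2 + 1
2 = 2×1 + 0
Back-substitute:
1 = 7 − 3·2
1 = −3·44 + 19·7
1 = 19·183 − 79·44
1 = −79·410 + 177·183
1 = 177·2643 − 1141·410
1 = −1141·3053 + 1318·2643
2643⁻¹ ≡ 1318 (mod 3053), so k ≡ 1318·668 ≡ 1160 (mod 3053).
x = 854 + 2643·1160 = 3066734.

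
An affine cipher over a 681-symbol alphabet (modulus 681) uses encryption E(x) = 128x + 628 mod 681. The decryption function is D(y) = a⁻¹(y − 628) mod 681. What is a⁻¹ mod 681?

548

Run Euclid on (681, 128):
681 = 5·128 + 41
128 = 3·41 + 5
41 = 8·5 + 1
5 = 5·1 + 0
gcd = 1, so the inverse exists. Back-substitute:
1 = 41 − 8·5
1 = −8·128 + 25·41
1 = 25·681 − 133·128
Thus 128·(-133) ≡ 1 (mod 681); reducing, -133 mod 681 = 548.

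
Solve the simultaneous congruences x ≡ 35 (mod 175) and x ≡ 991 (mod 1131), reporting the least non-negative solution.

197785

Write x = 35 + 175·k. Then 175·k ≡ 991 − 35 ≡ 956 (mod 1131).
Need 175⁻¹ mod 1131. Extended Euclid on (1131, 175):
1131 = 6·175 + 81
175 = 2·81 + 13
81 = 6·13 + 3
13 = 4·3 + 1
3 = 3·1 + 0
Back-substitute:
1 = 13 − 4·3
1 = −4·81 + 25·13
1 = 25·175 − 54·81
1 = −54·1131 + 349·175
175⁻¹ ≡ 349 (mod 1131), so k ≡ 349·956 ≡ 1130 (mod 1131).
x = 35 + 175·1130 = 197785.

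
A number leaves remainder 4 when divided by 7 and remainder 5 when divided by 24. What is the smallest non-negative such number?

Write x = 4 + 7·k. Then 7·k ≡ 5 − 4 ≡ 1 (mod 24).
Need 7⁻¹ mod 24. Extended Euclid on (24, 7):
24 = 3×7 + 3
7 = 2×3 + 1
3 = 3×1 + 0
Back-substitute:
1 = 7 − 2·3
1 = −2·24 + 7·7
7⁻¹ ≡ 7 (mod 24), so k ≡ 7·1 ≡ 7 (mod 24).
x = 4 + 7·7 = 53.

53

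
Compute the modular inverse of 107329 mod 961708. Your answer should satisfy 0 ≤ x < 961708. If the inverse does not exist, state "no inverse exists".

Run Euclid on (961708, 107329):
961708 = 8×107329 + 103076
107329 = 1×103076 + 4253
103076 = 24×4253 + 1004
4253 = 4×1004 + 237
1004 = 4×237 + 56
237 = 4×56 + 13
56 = 4×13 + 4
13 = 3×4 + 1
4 = 4×1 + 0
Since gcd(107329, 961708) = 1, back-substitute to write 1 as a combination:
1 = 13 − 3·4
1 = −3·56 + 13·13
1 = 13·237 − 55·56
1 = −55·1004 + 233·237
1 = 233·4253 − 987·1004
1 = −987·103076 + 23921·4253
1 = 23921·107329 − 24908·103076
1 = −24908·961708 + 223185·107329
So 107329·223185 ≡ 1 (mod 961708).

223185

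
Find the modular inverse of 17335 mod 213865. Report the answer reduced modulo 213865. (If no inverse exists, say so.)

no inverse exists

Euclidean algorithm on 213865, 17335:
213865 = 12×17335 + 5845
17335 = 2×5845 + 5645
5845 = 1×5645 + 200
5645 = 28×200 + 45
200 = 4×45 + 20
45 = 2×20 + 5
20 = 4×5 + 0
gcd(17335, 213865) = 5 ≠ 1, so 17335 has no multiplicative inverse modulo 213865.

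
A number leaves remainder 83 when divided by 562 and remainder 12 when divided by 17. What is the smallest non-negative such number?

7951

Write x = 83 + 562·k. Then 562·k ≡ 12 − 83 ≡ 14 (mod 17).
Need 562⁻¹ mod 17. Extended Euclid on (17, 1):
17 = 17×1 + 0
562⁻¹ ≡ 1 (mod 17), so k ≡ 1·14 ≡ 14 (mod 17).
x = 83 + 562·14 = 7951.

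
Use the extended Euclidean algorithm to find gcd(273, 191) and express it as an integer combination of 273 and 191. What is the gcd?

Apply Euclid's algorithm to 273 and 191:
273 = 1*191 + 82
191 = 2*82 + 27
82 = 3*27 + 1
27 = 27*1 + 0
gcd(273, 191) = 1.
Back-substituting:
1 = 82 − 3·27
1 = −3·191 + 7·82
1 = 7·273 − 10·191
So 1 = (7)·273 + (-10)·191.

1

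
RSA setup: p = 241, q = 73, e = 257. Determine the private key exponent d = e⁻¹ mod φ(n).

13313

φ(n) = (p−1)(q−1) = 240·72 = 17280.
Need d with 257·d ≡ 1 (mod 17280). Apply the extended Euclidean algorithm:
17280 = 67*257 + 61
257 = 4*61 + 13
61 = 4*13 + 9
13 = 1*9 + 4
9 = 2*4 + 1
4 = 4*1 + 0
Back-substitute:
1 = 9 − 2·4
1 = −2·13 + 3·9
1 = 3·61 − 14·13
1 = −14·257 + 59·61
1 = 59·17280 − 3967·257
So 257·(-3967) ≡ 1 (mod 17280), hence d ≡ -3967 ≡ 13313 (mod 17280).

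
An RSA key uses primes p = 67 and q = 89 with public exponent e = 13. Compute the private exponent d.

φ(n) = (p−1)(q−1) = 66·88 = 5808.
Need d with 13·d ≡ 1 (mod 5808). Apply the extended Euclidean algorithm:
5808 = 446×13 + 10
13 = 1×10 + 3
10 = 3×3 + 1
3 = 3×1 + 0
Back-substitute:
1 = 10 − 3·3
1 = −3·13 + 4·10
1 = 4·5808 − 1787·13
So 13·(-1787) ≡ 1 (mod 5808), hence d ≡ -1787 ≡ 4021 (mod 5808).

4021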